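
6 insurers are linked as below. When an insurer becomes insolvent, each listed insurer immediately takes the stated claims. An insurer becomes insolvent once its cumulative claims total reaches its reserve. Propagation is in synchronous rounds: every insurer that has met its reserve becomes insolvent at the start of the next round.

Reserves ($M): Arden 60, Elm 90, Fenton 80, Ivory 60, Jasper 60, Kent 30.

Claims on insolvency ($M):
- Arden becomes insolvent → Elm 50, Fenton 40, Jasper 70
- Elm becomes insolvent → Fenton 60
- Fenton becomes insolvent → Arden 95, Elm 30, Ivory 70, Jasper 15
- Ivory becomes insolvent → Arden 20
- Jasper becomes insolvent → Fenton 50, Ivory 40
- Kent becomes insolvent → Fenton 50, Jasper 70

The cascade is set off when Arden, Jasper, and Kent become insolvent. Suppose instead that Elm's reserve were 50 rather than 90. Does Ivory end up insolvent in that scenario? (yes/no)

With Elm's reserve at 50:
Round 1 — Arden, Jasper, Kent become insolvent (initial).
  Elm: +50 → 50 ≥ 50
  Fenton: +40+50+50 → 140 ≥ 80
  Ivory: +40 → 40 < 60
Round 2 — Elm, Fenton become insolvent.
  Ivory: +70 → 110 ≥ 60
Round 3 — Ivory becomes insolvent.
No further insolvencies.

yes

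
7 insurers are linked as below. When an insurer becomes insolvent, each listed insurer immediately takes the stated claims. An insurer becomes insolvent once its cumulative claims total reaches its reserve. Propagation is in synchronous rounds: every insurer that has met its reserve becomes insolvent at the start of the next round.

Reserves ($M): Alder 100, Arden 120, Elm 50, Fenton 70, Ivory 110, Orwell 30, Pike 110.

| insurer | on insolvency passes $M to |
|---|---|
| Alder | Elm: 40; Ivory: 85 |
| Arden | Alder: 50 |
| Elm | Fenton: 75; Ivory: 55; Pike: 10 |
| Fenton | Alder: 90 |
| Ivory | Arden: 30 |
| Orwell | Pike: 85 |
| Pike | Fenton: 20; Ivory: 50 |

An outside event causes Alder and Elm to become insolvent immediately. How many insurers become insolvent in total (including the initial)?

Round 1 — Alder, Elm become insolvent (initial).
  Fenton: +75 → 75 ≥ 70
  Ivory: +85+55 → 140 ≥ 110
  Pike: +10 → 10 < 110
Round 2 — Fenton, Ivory become insolvent.
  Arden: +30 → 30 < 120
No further insolvencies.

4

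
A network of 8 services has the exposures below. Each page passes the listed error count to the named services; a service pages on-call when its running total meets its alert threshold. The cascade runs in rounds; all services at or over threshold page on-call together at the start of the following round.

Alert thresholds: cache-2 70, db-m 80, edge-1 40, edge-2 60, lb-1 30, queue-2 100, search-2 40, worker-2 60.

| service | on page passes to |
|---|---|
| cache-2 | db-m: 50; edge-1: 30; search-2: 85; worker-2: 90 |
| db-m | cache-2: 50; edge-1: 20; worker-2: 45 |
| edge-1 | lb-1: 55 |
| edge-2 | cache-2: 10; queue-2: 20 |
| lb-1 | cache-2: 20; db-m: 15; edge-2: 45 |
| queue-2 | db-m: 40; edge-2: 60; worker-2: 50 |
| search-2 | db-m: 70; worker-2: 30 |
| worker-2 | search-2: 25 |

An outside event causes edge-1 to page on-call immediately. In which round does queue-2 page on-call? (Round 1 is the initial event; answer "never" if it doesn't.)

Round 1 — edge-1 pages on-call (initial).
  lb-1: +55 → 55 ≥ 30
Round 2 — lb-1 pages on-call.
  cache-2: +20 → 20 < 70
  db-m: +15 → 15 < 80
  edge-2: +45 → 45 < 60
No further pages.

never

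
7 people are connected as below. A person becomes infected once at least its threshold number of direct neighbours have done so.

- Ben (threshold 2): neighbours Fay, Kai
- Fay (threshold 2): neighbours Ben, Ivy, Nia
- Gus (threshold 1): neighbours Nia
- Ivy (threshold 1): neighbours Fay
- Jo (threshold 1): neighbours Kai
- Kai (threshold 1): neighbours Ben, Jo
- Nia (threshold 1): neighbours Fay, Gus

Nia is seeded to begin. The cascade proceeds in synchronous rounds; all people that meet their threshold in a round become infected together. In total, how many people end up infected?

2

Round 1 — Nia becomes infected (initial).
Round 2 — checking thresholds:
  Fay: 1 of 3 neighbours < 2, not yet.
  Gus: 1 of 1 neighbours ≥ 1, becomes infected.
Round 3 — no new infections; cascade stops.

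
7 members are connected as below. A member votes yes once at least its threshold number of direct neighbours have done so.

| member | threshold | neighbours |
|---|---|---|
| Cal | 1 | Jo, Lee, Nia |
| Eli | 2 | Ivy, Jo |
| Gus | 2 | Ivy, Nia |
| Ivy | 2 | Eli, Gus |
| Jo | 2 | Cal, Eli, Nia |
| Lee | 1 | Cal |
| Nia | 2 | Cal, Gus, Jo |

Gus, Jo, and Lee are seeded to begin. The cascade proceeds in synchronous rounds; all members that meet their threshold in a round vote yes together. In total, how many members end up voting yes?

Round 1 — Gus, Jo, Lee vote yes (initial).
Round 2 — checking thresholds:
  Cal: 2 of 3 neighbours ≥ 1, votes yes.
  Eli: 1 of 2 neighbours < 2, not yet.
  Ivy: 1 of 2 neighbours < 2, not yet.
  Nia: 2 of 3 neighbours ≥ 2, votes yes.
Round 3 — no new yes votes; cascade stops.

5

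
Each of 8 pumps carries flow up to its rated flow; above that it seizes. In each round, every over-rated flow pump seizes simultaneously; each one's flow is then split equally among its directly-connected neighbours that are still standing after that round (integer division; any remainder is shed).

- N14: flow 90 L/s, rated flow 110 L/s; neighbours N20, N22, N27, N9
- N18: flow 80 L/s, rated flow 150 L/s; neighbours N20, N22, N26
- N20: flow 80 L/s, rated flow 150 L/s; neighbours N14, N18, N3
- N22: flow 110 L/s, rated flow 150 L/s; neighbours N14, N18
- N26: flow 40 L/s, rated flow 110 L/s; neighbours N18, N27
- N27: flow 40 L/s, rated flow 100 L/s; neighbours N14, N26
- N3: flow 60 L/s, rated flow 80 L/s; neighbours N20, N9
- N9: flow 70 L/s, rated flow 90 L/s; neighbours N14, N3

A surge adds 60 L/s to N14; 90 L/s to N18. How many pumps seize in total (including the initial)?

6

Round 1 — N14 at 150 > 110; N18 at 170 > 150. N14, N18 seize.
  N14 sheds 150 L/s to N20, N22, N27, N9: 37 each (2 lost).
    N20: 80+37 = 117 ≤ 150
    N22: 110+37 = 147 ≤ 150
    N27: 40+37 = 77 ≤ 100
    N9: 70+37 = 107 > 90
  N18 sheds 170 L/s to N20, N22, N26: 56 each (2 lost).
    N20: 117+56 = 173 > 150
    N22: 147+56 = 203 > 150
    N26: 40+56 = 96 ≤ 110
Round 2 — N20, N22, N9 seize.
  N20 sheds 173 L/s to N3: 173 each.
    N3: 60+173 = 233 > 80
  N22 sheds 203 L/s: no online neighbours, lost.
  N9 sheds 107 L/s to N3: 107 each.
    N3: 233+107 = 340 > 80
Round 3 — N3 seizes.
  N3 sheds 340 L/s: no online neighbours, lost.
No further seizures.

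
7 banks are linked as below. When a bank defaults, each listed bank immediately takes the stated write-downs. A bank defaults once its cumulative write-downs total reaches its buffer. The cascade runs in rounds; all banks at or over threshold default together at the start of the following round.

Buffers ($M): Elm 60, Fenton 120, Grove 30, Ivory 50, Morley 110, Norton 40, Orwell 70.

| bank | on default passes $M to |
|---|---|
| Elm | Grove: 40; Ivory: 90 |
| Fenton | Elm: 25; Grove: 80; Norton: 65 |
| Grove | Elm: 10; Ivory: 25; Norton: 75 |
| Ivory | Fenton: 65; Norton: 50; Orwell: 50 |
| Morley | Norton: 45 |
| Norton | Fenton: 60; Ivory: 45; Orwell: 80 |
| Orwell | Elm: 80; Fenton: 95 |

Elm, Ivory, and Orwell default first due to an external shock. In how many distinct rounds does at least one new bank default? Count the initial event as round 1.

Round 1 — Elm, Ivory, Orwell default (initial).
  Fenton: +65+95 → 160 ≥ 120
  Grove: +40 → 40 ≥ 30
  Norton: +50 → 50 ≥ 40
Round 2 — Fenton, Grove, Norton default.
No further defaults.

2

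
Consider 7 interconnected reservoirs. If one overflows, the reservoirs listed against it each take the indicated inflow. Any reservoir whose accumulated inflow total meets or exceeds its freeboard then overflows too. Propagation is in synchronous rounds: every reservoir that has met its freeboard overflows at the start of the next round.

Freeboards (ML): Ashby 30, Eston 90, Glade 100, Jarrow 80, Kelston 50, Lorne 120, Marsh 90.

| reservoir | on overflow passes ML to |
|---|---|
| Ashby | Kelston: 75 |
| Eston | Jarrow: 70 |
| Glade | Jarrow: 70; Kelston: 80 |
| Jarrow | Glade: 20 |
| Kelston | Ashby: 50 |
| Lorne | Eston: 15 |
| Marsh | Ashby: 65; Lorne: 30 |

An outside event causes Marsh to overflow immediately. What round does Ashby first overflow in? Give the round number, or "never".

Round 1 — Marsh overflows (initial).
  Ashby: +65 → 65 ≥ 30
  Lorne: +30 → 30 < 120
Round 2 — Ashby overflows.
  Kelston: +75 → 75 ≥ 50
Round 3 — Kelston overflows.
No further overflows.

2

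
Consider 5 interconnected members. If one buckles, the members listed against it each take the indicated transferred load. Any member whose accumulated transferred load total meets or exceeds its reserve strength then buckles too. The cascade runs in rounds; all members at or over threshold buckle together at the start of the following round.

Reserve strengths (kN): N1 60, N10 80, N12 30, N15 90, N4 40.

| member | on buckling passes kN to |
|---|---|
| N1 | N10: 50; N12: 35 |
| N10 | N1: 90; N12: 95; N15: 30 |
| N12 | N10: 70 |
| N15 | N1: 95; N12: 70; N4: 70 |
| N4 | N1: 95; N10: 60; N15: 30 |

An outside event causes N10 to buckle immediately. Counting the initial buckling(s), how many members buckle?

Round 1 — N10 buckles (initial).
  N1: +90 → 90 ≥ 60
  N12: +95 → 95 ≥ 30
  N15: +30 → 30 < 90
Round 2 — N1, N12 buckle.
No further bucklings.

3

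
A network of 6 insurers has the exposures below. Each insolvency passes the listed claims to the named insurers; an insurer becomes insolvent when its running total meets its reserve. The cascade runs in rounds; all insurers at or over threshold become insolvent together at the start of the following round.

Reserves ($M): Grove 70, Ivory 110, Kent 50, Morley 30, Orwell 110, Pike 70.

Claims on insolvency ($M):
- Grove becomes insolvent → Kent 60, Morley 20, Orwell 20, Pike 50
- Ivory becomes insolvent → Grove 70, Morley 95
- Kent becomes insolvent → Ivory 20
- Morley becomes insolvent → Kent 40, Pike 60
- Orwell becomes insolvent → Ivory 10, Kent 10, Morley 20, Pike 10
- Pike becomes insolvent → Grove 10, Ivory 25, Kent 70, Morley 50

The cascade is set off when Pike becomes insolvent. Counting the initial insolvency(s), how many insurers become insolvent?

Round 1 — Pike becomes insolvent (initial).
  Grove: +10 → 10 < 70
  Ivory: +25 → 25 < 110
  Kent: +70 → 70 ≥ 50
  Morley: +50 → 50 ≥ 30
Round 2 — Kent, Morley become insolvent.
  Ivory: +20 → 45 < 110
No further insolvencies.

3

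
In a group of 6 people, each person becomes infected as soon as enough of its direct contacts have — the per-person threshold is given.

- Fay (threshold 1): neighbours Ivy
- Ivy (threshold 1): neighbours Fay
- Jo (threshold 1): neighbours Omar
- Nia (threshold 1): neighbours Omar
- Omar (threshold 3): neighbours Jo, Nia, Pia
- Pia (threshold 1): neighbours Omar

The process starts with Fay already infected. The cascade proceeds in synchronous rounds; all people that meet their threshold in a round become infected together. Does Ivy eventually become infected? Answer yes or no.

Round 1 — Fay becomes infected (initial).
Round 2 — checking thresholds:
  Ivy: 1 of 1 neighbours ≥ 1, becomes infected.
Round 3 — no new infections; cascade stops.

yes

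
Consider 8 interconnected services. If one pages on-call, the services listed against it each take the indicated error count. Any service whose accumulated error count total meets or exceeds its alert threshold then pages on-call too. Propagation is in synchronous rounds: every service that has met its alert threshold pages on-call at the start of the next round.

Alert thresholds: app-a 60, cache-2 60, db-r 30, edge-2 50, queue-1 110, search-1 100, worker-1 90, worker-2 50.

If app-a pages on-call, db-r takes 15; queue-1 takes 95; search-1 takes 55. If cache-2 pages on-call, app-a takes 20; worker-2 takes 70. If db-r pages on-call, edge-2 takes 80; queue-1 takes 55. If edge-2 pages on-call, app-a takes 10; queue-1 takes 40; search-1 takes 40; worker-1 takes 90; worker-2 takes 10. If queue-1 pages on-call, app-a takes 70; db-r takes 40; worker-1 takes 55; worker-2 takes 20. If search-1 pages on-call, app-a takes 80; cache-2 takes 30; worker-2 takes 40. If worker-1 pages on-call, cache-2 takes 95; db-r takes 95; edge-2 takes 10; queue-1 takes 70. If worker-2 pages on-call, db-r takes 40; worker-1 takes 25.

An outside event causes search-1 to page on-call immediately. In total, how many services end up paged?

2

Round 1 — search-1 pages on-call (initial).
  app-a: +80 → 80 ≥ 60
  cache-2: +30 → 30 < 60
  worker-2: +40 → 40 < 50
Round 2 — app-a pages on-call.
  db-r: +15 → 15 < 30
  queue-1: +95 → 95 < 110
No further pages.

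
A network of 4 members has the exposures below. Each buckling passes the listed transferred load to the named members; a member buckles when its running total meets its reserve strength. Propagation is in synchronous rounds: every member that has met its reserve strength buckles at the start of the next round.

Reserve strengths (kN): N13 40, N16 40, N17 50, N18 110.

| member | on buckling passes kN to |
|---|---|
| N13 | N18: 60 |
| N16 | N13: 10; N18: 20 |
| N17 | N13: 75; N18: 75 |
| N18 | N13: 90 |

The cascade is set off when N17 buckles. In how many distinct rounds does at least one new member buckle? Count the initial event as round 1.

3

Round 1 — N17 buckles (initial).
  N13: +75 → 75 ≥ 40
  N18: +75 → 75 < 110
Round 2 — N13 buckles.
  N18: +60 → 135 ≥ 110
Round 3 — N18 buckles.
No further bucklings.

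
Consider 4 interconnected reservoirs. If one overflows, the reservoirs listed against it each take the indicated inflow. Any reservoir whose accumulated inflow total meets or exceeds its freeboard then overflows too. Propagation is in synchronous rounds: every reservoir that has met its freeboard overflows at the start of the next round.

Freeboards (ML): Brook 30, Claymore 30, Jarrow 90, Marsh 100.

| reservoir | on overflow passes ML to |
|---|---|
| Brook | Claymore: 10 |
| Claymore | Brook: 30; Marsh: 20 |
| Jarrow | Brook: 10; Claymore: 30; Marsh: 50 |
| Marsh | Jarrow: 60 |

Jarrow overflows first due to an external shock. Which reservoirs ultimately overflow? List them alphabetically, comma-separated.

Round 1 — Jarrow overflows (initial).
  Brook: +10 → 10 < 30
  Claymore: +30 → 30 ≥ 30
  Marsh: +50 → 50 < 100
Round 2 — Claymore overflows.
  Brook: +30 → 40 ≥ 30
  Marsh: +20 → 70 < 100
Round 3 — Brook overflows.
No further overflows.

Brook, Claymore, Jarrow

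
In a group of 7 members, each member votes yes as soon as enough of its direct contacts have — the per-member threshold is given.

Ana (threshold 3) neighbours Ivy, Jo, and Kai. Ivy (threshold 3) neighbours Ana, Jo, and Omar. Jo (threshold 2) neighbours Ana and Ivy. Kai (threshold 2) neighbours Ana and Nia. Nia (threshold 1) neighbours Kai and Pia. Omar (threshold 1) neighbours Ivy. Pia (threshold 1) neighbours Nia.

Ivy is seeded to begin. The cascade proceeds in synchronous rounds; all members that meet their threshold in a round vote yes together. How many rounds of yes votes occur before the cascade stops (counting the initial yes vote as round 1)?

Round 1 — Ivy votes yes (initial).
Round 2 — checking thresholds:
  Ana: 1 of 3 neighbours < 3, not yet.
  Jo: 1 of 2 neighbours < 2, not yet.
  Omar: 1 of 1 neighbours ≥ 1, votes yes.
Round 3 — no new yes votes; cascade stops.

2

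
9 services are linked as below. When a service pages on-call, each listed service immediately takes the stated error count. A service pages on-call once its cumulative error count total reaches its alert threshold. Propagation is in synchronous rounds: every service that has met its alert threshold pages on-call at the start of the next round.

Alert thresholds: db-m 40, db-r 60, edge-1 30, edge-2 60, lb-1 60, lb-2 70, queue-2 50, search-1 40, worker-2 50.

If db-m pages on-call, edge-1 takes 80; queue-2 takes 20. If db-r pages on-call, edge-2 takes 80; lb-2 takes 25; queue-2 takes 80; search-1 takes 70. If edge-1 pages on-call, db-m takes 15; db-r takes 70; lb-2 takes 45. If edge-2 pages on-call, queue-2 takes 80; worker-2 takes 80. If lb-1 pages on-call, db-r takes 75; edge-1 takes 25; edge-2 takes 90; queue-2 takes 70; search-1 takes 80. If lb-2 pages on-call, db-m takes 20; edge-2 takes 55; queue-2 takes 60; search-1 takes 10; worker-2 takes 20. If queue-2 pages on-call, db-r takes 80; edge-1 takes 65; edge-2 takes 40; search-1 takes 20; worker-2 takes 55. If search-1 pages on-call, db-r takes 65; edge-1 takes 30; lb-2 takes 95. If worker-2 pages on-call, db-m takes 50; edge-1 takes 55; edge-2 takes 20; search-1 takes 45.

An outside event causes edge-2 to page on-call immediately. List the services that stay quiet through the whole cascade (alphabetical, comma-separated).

lb-1

Round 1 — edge-2 pages on-call (initial).
  queue-2: +80 → 80 ≥ 50
  worker-2: +80 → 80 ≥ 50
Round 2 — queue-2, worker-2 page on-call.
  db-m: +50 → 50 ≥ 40
  db-r: +80 → 80 ≥ 60
  edge-1: +65+55 → 120 ≥ 30
  search-1: +20+45 → 65 ≥ 40
Round 3 — db-m, db-r, edge-1, search-1 page on-call.
  lb-2: +25+45+95 → 165 ≥ 70
Round 4 — lb-2 pages on-call.
No further pages.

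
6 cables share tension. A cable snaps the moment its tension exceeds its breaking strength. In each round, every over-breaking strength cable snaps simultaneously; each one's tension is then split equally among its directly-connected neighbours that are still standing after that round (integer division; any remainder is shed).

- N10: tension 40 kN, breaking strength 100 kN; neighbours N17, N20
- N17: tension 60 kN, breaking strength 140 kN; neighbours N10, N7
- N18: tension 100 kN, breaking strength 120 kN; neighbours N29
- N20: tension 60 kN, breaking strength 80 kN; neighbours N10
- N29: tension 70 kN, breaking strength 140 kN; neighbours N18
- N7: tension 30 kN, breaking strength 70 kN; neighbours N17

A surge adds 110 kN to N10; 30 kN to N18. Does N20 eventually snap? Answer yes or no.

yes

Round 1 — N10 at 150 > 100; N18 at 130 > 120. N10, N18 snap.
  N10 sheds 150 kN to N17, N20: 75 each.
    N17: 60+75 = 135 ≤ 140
    N20: 60+75 = 135 > 80
  N18 sheds 130 kN to N29: 130 each.
    N29: 70+130 = 200 > 140
Round 2 — N20, N29 snap.
  N20 sheds 135 kN: no online neighbours, lost.
  N29 sheds 200 kN: no online neighbours, lost.
No further breaks.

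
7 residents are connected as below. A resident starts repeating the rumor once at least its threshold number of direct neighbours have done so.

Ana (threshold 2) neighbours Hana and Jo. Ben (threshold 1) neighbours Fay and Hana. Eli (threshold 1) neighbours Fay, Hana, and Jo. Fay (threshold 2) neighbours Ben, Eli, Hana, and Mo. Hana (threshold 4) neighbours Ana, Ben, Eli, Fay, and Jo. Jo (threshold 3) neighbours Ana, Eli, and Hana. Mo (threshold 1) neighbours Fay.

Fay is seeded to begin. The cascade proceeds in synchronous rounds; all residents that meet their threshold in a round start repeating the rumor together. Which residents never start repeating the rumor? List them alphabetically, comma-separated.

Round 1 — Fay starts repeating the rumor (initial).
Round 2 — checking thresholds:
  Ben: 1 of 2 neighbours ≥ 1, starts repeating the rumor.
  Eli: 1 of 3 neighbours ≥ 1, starts repeating the rumor.
  Hana: 1 of 5 neighbours < 4, below threshold.
  Mo: 1 of 1 neighbours ≥ 1, starts repeating the rumor.
Round 3 — no new spreads; cascade stops.

Ana, Hana, Jo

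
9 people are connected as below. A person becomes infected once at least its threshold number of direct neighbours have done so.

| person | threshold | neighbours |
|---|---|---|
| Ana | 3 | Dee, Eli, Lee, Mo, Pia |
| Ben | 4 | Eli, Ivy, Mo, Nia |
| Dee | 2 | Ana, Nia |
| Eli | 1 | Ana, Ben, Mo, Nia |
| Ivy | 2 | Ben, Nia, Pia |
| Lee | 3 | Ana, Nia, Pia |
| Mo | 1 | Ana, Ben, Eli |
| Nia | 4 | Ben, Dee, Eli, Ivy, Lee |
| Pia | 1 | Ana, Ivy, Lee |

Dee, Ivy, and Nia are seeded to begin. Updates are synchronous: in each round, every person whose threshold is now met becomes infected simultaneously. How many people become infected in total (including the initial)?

Round 1 — Dee, Ivy, Nia become infected (initial).
Round 2 — checking thresholds:
  Ana: 1 of 5 neighbours < 3, not yet.
  Ben: 2 of 4 neighbours < 4, not yet.
  Eli: 1 of 4 neighbours ≥ 1, becomes infected.
  Lee: 1 of 3 neighbours < 3, not yet.
  Pia: 1 of 3 neighbours ≥ 1, becomes infected.
Round 3 — checking thresholds:
  Ana: 3 of 5 neighbours ≥ 3, becomes infected.
  Ben: 3 of 4 neighbours < 4, not yet.
  Lee: 2 of 3 neighbours < 3, not yet.
  Mo: 1 of 3 neighbours ≥ 1, becomes infected.
Round 4 — checking thresholds:
  Ben: 4 of 4 neighbours ≥ 4, becomes infected.
  Lee: 3 of 3 neighbours ≥ 3, becomes infected.
Round 5 — no new infections; cascade stops.

9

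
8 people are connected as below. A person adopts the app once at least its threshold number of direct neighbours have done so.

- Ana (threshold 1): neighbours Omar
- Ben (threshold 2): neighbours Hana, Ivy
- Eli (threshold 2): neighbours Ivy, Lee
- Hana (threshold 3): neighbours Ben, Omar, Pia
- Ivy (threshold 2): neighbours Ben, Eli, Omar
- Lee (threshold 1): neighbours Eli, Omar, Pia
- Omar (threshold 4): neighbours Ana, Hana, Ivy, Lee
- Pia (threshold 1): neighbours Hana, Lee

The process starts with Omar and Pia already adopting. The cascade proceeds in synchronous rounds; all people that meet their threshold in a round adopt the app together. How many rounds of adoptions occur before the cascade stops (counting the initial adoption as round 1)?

Round 1 — Omar, Pia adopt the app (initial).
Round 2 — checking thresholds:
  Ana: 1 of 1 neighbours ≥ 1, adopts the app.
  Hana: 2 of 3 neighbours < 3, holds.
  Ivy: 1 of 3 neighbours < 2, holds.
  Lee: 2 of 3 neighbours ≥ 1, adopts the app.
Round 3 — no new adoptions; cascade stops.

2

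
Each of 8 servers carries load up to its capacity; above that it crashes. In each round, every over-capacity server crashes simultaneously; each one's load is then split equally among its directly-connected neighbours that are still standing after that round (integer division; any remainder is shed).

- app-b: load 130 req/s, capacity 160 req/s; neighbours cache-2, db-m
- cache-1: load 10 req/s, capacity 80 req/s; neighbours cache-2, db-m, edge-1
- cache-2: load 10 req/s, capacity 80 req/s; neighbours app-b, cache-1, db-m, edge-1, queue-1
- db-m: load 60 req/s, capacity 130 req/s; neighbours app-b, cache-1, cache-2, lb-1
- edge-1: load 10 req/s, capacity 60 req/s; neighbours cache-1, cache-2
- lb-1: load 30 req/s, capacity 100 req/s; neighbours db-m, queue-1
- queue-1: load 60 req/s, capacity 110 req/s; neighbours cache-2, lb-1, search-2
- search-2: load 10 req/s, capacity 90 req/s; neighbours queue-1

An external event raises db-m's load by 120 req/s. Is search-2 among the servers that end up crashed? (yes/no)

Round 1 — db-m at 180 > 130. db-m crashes.
  db-m sheds 180 req/s to app-b, cache-1, cache-2, lb-1: 45 each.
    app-b: 130+45 = 175 > 160
    cache-1: 10+45 = 55 ≤ 80
    cache-2: 10+45 = 55 ≤ 80
    lb-1: 30+45 = 75 ≤ 100
Round 2 — app-b crashes.
  app-b sheds 175 req/s to cache-2: 175 each.
    cache-2: 55+175 = 230 > 80
Round 3 — cache-2 crashes.
  cache-2 sheds 230 req/s to cache-1, edge-1, queue-1: 76 each (2 lost).
    cache-1: 55+76 = 131 > 80
    edge-1: 10+76 = 86 > 60
    queue-1: 60+76 = 136 > 110
Round 4 — cache-1, edge-1, queue-1 crash.
  cache-1 sheds 131 req/s: no online neighbours, lost.
  edge-1 sheds 86 req/s: no online neighbours, lost.
  queue-1 sheds 136 req/s to lb-1, search-2: 68 each.
    lb-1: 75+68 = 143 > 100
    search-2: 10+68 = 78 ≤ 90
Round 5 — lb-1 crashes.
  lb-1 sheds 143 req/s: no online neighbours, lost.
No further crashes.

no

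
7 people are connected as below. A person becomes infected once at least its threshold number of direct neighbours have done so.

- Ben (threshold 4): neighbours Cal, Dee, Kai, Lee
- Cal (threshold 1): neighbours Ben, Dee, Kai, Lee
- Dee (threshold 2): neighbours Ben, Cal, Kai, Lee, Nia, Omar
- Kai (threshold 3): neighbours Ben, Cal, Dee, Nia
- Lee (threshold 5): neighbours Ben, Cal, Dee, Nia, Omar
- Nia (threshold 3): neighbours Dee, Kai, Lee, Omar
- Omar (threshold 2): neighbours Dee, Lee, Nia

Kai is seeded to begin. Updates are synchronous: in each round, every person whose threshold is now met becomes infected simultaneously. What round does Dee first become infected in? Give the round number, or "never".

Round 1 — Kai becomes infected (initial).
Round 2 — checking thresholds:
  Ben: 1 of 4 neighbours < 4, not yet.
  Cal: 1 of 4 neighbours ≥ 1, becomes infected.
  Dee: 1 of 6 neighbours < 2, not yet.
  Nia: 1 of 4 neighbours < 3, not yet.
Round 3 — checking thresholds:
  Ben: 2 of 4 neighbours < 4, not yet.
  Dee: 2 of 6 neighbours ≥ 2, becomes infected.
  Lee: 1 of 5 neighbours < 5, not yet.
  Nia: 1 of 4 neighbours < 3, not yet.
Round 4 — no new infections; cascade stops.

3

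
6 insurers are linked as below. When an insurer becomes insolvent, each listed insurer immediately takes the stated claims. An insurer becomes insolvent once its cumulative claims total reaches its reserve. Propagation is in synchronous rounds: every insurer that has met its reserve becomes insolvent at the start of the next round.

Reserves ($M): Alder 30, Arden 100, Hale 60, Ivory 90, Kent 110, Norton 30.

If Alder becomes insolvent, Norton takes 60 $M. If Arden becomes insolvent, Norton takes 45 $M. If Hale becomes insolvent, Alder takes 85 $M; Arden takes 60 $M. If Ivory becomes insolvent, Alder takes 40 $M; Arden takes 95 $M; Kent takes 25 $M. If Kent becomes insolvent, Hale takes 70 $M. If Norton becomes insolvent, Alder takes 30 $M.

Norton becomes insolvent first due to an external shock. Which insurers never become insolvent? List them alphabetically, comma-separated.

Round 1 — Norton becomes insolvent (initial).
  Alder: +30 → 30 ≥ 30
Round 2 — Alder becomes insolvent.
No further insolvencies.

Arden, Hale, Ivory, Kent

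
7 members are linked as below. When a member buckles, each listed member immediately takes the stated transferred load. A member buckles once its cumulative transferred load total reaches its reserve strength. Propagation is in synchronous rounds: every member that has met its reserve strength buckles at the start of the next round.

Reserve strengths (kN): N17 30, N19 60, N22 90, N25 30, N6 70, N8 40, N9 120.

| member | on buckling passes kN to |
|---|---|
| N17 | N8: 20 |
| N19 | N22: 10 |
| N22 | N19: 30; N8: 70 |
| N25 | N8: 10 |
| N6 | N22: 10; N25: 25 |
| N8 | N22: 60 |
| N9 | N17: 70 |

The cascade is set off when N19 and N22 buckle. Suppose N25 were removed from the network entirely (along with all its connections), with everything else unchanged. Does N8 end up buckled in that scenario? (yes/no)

With N25 removed:
Round 1 — N19, N22 buckle (initial).
  N8: +70 → 70 ≥ 40
Round 2 — N8 buckles.
No further bucklings.

yes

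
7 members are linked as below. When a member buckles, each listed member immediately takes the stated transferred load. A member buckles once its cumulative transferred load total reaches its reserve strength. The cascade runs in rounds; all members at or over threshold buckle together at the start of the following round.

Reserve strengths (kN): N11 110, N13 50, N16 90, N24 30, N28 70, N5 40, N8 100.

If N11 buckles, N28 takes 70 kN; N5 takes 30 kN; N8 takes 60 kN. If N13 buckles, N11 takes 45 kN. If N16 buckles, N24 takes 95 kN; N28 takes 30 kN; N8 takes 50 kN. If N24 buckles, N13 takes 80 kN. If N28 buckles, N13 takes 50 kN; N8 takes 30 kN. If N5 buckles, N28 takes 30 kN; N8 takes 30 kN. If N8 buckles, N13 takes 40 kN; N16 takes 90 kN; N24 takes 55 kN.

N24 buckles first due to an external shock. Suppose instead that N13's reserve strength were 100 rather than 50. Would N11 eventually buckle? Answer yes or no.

With N13's reserve strength at 100:
Round 1 — N24 buckles (initial).
  N13: +80 → 80 < 100
No further bucklings.

no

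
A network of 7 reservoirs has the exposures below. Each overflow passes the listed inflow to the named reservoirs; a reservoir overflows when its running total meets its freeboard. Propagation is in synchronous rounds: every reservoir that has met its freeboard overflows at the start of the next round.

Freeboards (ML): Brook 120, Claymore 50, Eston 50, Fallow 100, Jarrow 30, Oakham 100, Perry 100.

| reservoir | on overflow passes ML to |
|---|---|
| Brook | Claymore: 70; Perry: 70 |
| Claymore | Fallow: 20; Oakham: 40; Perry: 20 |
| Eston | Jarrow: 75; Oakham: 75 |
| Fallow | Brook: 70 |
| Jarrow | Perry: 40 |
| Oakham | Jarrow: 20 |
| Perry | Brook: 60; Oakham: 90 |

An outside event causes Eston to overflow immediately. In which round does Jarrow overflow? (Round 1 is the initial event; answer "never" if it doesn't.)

2

Round 1 — Eston overflows (initial).
  Jarrow: +75 → 75 ≥ 30
  Oakham: +75 → 75 < 100
Round 2 — Jarrow overflows.
  Perry: +40 → 40 < 100
No further overflows.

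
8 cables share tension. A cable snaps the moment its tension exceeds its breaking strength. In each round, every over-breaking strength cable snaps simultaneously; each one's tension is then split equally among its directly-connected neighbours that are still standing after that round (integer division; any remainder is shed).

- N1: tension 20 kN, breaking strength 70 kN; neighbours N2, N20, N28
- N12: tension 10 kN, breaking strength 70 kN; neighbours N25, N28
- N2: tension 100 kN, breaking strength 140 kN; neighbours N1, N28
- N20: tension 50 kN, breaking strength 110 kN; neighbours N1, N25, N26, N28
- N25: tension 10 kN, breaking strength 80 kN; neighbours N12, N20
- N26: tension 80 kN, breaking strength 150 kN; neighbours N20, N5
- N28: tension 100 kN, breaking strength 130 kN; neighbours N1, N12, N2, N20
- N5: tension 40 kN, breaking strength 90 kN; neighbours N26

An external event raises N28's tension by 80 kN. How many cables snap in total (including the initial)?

Round 1 — N28 at 180 > 130. N28 snaps.
  N28 sheds 180 kN to N1, N12, N2, N20: 45 each.
    N1: 20+45 = 65 ≤ 70
    N12: 10+45 = 55 ≤ 70
    N2: 100+45 = 145 > 140
    N20: 50+45 = 95 ≤ 110
Round 2 — N2 snaps.
  N2 sheds 145 kN to N1: 145 each.
    N1: 65+145 = 210 > 70
Round 3 — N1 snaps.
  N1 sheds 210 kN to N20: 210 each.
    N20: 95+210 = 305 > 110
Round 4 — N20 snaps.
  N20 sheds 305 kN to N25, N26: 152 each (1 lost).
    N25: 10+152 = 162 > 80
    N26: 80+152 = 232 > 150
Round 5 — N25, N26 snap.
  N25 sheds 162 kN to N12: 162 each.
    N12: 55+162 = 217 > 70
  N26 sheds 232 kN to N5: 232 each.
    N5: 40+232 = 272 > 90
Round 6 — N12, N5 snap.
  N12 sheds 217 kN: no online neighbours, lost.
  N5 sheds 272 kN: no online neighbours, lost.
No further breaks.

8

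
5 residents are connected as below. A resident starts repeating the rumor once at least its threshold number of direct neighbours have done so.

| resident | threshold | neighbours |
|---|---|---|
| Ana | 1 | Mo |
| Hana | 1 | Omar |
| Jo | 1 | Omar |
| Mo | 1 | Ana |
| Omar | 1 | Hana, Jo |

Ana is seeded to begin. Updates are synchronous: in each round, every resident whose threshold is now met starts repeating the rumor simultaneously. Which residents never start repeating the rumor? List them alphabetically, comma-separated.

Hana, Jo, Omar

Round 1 — Ana starts repeating the rumor (initial).
Round 2 — checking thresholds:
  Mo: 1 of 1 neighbours ≥ 1, starts repeating the rumor.
Round 3 — no new spreads; cascade stops.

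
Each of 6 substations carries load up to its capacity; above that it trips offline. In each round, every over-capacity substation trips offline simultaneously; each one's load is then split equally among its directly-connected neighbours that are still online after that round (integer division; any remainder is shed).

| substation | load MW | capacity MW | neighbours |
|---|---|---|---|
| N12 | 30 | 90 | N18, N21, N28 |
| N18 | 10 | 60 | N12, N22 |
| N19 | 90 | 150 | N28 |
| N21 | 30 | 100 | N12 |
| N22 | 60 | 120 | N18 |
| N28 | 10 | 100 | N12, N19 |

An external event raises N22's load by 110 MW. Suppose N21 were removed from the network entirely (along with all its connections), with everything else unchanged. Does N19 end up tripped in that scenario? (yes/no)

With N21 removed:
Round 1 — N22 at 170 > 120. N22 trips offline.
  N22 sheds 170 MW to N18: 170 each.
    N18: 10+170 = 180 > 60
Round 2 — N18 trips offline.
  N18 sheds 180 MW to N12: 180 each.
    N12: 30+180 = 210 > 90
Round 3 — N12 trips offline.
  N12 sheds 210 MW to N28: 210 each.
    N28: 10+210 = 220 > 100
Round 4 — N28 trips offline.
  N28 sheds 220 MW to N19: 220 each.
    N19: 90+220 = 310 > 150
Round 5 — N19 trips offline.
  N19 sheds 310 MW: no online neighbours, lost.
No further trips.

yes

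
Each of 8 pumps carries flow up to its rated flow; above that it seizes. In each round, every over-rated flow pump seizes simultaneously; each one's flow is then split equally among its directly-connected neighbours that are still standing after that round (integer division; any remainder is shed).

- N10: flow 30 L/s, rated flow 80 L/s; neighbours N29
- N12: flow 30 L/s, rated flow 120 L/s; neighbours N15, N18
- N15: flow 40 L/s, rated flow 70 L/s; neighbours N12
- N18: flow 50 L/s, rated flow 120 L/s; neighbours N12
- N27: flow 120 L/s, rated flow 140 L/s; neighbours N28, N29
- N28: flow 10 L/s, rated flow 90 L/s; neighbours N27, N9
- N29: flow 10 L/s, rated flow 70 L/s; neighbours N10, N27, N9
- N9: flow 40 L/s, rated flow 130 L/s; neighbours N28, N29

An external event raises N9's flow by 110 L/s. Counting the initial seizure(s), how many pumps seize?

Round 1 — N9 at 150 > 130. N9 seizes.
  N9 sheds 150 L/s to N28, N29: 75 each.
    N28: 10+75 = 85 ≤ 90
    N29: 10+75 = 85 > 70
Round 2 — N29 seizes.
  N29 sheds 85 L/s to N10, N27: 42 each (1 lost).
    N10: 30+42 = 72 ≤ 80
    N27: 120+42 = 162 > 140
Round 3 — N27 seizes.
  N27 sheds 162 L/s to N28: 162 each.
    N28: 85+162 = 247 > 90
Round 4 — N28 seizes.
  N28 sheds 247 L/s: no online neighbours, lost.
No further seizures.

4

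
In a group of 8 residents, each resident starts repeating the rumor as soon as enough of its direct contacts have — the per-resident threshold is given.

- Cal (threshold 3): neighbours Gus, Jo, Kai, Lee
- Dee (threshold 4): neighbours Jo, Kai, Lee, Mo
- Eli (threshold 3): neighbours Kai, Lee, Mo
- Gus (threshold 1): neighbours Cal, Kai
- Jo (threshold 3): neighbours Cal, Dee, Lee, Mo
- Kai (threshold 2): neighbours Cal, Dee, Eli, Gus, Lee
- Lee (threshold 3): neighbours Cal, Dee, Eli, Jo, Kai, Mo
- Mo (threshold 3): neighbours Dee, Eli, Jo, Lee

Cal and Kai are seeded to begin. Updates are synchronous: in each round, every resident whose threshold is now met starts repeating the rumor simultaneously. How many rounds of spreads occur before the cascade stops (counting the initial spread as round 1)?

Round 1 — Cal, Kai start repeating the rumor (initial).
Round 2 — checking thresholds:
  Dee: 1 of 4 neighbours < 4, holds.
  Eli: 1 of 3 neighbours < 3, holds.
  Gus: 2 of 2 neighbours ≥ 1, starts repeating the rumor.
  Jo: 1 of 4 neighbours < 3, holds.
  Lee: 2 of 6 neighbours < 3, holds.
Round 3 — no new spreads; cascade stops.

2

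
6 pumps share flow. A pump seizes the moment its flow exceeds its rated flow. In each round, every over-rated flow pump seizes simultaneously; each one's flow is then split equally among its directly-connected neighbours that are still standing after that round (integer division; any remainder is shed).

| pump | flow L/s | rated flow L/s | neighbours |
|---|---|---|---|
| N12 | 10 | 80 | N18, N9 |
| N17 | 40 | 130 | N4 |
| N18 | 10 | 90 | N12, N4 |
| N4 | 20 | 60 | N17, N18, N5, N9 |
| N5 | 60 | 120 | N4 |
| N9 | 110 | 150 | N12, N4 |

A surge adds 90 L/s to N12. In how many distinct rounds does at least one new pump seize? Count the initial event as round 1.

Round 1 — N12 at 100 > 80. N12 seizes.
  N12 sheds 100 L/s to N18, N9: 50 each.
    N18: 10+50 = 60 ≤ 90
    N9: 110+50 = 160 > 150
Round 2 — N9 seizes.
  N9 sheds 160 L/s to N4: 160 each.
    N4: 20+160 = 180 > 60
Round 3 — N4 seizes.
  N4 sheds 180 L/s to N17, N18, N5: 60 each.
    N17: 40+60 = 100 ≤ 130
    N18: 60+60 = 120 > 90
    N5: 60+60 = 120 ≤ 120
Round 4 — N18 seizes.
  N18 sheds 120 L/s: no online neighbours, lost.
No further seizures.

4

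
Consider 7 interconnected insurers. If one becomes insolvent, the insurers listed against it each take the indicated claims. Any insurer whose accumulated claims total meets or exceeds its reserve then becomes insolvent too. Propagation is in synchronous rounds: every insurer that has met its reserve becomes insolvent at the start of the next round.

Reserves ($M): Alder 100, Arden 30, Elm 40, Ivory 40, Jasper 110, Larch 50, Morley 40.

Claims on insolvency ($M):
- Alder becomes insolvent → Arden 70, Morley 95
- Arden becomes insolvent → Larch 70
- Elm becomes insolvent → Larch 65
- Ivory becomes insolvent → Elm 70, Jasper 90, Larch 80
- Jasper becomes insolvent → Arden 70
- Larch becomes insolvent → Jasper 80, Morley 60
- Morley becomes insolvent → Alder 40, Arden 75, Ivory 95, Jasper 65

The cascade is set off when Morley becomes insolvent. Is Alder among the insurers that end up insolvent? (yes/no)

no

Round 1 — Morley becomes insolvent (initial).
  Alder: +40 → 40 < 100
  Arden: +75 → 75 ≥ 30
  Ivory: +95 → 95 ≥ 40
  Jasper: +65 → 65 < 110
Round 2 — Arden, Ivory become insolvent.
  Elm: +70 → 70 ≥ 40
  Jasper: +90 → 155 ≥ 110
  Larch: +70+80 → 150 ≥ 50
Round 3 — Elm, Jasper, Larch become insolvent.
No further insolvencies.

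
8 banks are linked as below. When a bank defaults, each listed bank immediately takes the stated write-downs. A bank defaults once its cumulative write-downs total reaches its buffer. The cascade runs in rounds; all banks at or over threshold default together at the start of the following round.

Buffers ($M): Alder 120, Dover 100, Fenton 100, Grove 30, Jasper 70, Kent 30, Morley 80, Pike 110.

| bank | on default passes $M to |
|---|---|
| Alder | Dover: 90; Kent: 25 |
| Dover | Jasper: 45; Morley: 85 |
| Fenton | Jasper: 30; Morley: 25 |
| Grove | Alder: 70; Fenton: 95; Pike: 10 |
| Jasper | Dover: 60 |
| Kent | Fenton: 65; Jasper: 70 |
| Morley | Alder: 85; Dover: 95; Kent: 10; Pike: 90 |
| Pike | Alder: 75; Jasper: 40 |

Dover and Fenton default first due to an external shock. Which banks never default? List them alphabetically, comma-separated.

Round 1 — Dover, Fenton default (initial).
  Jasper: +45+30 → 75 ≥ 70
  Morley: +85+25 → 110 ≥ 80
Round 2 — Jasper, Morley default.
  Alder: +85 → 85 < 120
  Kent: +10 → 10 < 30
  Pike: +90 → 90 < 110
No further defaults.

Alder, Grove, Kent, Pike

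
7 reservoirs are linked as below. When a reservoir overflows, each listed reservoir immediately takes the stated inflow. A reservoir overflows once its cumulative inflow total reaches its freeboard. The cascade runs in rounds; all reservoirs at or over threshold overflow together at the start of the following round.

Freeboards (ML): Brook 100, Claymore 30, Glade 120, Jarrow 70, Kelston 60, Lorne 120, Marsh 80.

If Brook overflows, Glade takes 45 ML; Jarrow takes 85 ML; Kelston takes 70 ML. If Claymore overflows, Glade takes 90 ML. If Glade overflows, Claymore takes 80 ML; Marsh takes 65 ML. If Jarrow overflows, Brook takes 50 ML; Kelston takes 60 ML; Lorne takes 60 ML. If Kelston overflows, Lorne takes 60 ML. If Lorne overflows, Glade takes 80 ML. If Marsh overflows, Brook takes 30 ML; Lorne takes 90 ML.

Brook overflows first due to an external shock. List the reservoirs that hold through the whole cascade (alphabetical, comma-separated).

Round 1 — Brook overflows (initial).
  Glade: +45 → 45 < 120
  Jarrow: +85 → 85 ≥ 70
  Kelston: +70 → 70 ≥ 60
Round 2 — Jarrow, Kelston overflow.
  Lorne: +60+60 → 120 ≥ 120
Round 3 — Lorne overflows.
  Glade: +80 → 125 ≥ 120
Round 4 — Glade overflows.
  Claymore: +80 → 80 ≥ 30
  Marsh: +65 → 65 < 80
Round 5 — Claymore overflows.
No further overflows.

Marsh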